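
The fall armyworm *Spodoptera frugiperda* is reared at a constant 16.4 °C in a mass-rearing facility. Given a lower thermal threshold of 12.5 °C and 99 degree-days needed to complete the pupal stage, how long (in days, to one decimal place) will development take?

25.4 days

Daily accumulation = 16.4 − 12.5 = 3.9 DD/day.
Duration = 99 / 3.9 = 25.385 ≈ 25.4 days.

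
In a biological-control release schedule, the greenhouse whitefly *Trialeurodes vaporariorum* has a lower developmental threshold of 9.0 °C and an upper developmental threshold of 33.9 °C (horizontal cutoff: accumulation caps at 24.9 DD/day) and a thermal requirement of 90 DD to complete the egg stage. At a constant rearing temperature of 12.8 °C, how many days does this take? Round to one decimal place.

Daily accumulation = 12.8 − 9.0 = 3.8 DD/day.
Duration = 90 / 3.8 = 23.684 ≈ 23.7 days.

23.7 days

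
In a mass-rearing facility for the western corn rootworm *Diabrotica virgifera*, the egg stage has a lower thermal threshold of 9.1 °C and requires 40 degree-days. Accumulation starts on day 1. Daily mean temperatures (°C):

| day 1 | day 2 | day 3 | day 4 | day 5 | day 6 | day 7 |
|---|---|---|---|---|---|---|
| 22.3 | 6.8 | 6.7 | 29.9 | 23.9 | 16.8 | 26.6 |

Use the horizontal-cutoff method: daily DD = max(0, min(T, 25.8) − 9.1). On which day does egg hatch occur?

Daily DD above 9.1 °C (capped at 16.7): 13.2, 0.0, 0.0, 16.7, 14.8, 7.7, 16.7.
Cumulative: 13.2, 13.2, 13.2, 29.9, 44.7, 52.4, 69.1.
The total first reaches 40 DD on day 5.

day 5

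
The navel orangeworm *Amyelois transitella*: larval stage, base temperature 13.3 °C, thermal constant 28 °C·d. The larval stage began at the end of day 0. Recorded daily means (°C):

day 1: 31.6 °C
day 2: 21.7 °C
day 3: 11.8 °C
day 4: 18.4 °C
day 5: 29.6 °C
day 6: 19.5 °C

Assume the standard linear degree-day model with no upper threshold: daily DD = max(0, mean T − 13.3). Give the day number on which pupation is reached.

day 4

Daily DD above 13.3 °C: 18.3, 8.4, 0.0, 5.1, 16.3, 6.2.
Cumulative: 18.3, 26.7, 26.7, 31.8, 48.1, 54.3.
The total first reaches 28 DD on day 4.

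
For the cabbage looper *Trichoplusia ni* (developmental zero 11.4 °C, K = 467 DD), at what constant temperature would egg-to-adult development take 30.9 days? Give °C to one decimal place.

Required daily accumulation = 467 / 30.9 = 15.113 DD/day.
T = T_base + 15.113 = 11.4 + 15.113 = 26.513 ≈ 26.5 °C.

26.5 °C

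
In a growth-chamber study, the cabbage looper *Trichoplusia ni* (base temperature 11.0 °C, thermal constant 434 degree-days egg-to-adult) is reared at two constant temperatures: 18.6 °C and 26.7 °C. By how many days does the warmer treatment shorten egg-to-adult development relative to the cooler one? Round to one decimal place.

29.5 days

At 18.6 °C: 434 / (18.6 − 11.0) = 434 / 7.6 = 57.105 d.
At 26.7 °C: 434 / (26.7 − 11.0) = 434 / 15.7 = 27.643 d.
Difference = |57.105 − 27.643| = 29.462 ≈ 29.5 days.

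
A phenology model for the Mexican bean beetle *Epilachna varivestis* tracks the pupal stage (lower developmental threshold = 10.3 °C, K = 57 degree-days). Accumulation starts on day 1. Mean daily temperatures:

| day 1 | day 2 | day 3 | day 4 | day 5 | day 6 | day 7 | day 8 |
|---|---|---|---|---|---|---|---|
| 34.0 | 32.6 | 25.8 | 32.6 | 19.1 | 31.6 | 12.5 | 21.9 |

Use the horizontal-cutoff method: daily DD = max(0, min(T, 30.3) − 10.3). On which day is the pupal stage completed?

day 4

Daily DD above 10.3 °C (capped at 20.0): 20.0, 20.0, 15.5, 20.0, 8.8, 20.0, 2.2, 11.6.
Cumulative: 20.0, 40.0, 55.5, 75.5, 84.3, 104.3, 106.5, 118.1.
The total first reaches 57 DD on day 4.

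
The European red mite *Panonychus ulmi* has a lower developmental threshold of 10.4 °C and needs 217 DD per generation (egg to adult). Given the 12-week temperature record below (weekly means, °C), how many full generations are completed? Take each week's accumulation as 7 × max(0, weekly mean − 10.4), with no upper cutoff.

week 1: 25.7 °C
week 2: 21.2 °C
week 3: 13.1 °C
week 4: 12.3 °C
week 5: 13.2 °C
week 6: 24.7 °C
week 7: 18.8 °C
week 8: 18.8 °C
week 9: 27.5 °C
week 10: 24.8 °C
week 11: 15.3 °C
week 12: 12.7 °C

3 generations

Weekly DD (7 × max(0, T̄ − 10.4)): 107.1, 75.6, 18.9, 13.3, 19.6, 100.1, 58.8, 58.8, 119.7, 100.8, 34.3, 16.1.
Season total = 723.1 DD.
Complete generations = ⌊723.1 / 217⌋ = 3.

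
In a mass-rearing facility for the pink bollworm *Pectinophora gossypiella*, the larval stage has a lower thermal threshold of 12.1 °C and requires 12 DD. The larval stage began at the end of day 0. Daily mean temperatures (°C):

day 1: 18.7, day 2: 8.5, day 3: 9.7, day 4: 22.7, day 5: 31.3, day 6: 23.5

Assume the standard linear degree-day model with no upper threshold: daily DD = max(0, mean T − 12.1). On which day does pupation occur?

day 4

Daily DD above 12.1 °C: 6.6, 0.0, 0.0, 10.6, 19.2, 11.4.
Cumulative: 6.6, 6.6, 6.6, 17.2, 36.4, 47.8.
The total first reaches 12 DD on day 4.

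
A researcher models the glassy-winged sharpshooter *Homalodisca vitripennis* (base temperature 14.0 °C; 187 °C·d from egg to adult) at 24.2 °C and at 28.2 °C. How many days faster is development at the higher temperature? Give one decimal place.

At 24.2 °C: 187 / (24.2 − 14.0) = 187 / 10.2 = 18.333 d.
At 28.2 °C: 187 / (28.2 − 14.0) = 187 / 14.2 = 13.169 d.
Difference = |18.333 − 13.169| = 5.164 ≈ 5.2 days.

5.2 days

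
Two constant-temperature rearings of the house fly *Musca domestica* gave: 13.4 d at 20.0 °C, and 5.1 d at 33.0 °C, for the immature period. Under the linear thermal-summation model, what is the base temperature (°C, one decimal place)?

Under the model K = D·(T − T_b), so D₁·(T₁ − T_b) = D₂·(T₂ − T_b).
13.4·(20.0 − T_b) = 5.1·(33.0 − T_b)
T_b = (13.4·20.0 − 5.1·33.0) / (13.4 − 5.1) = 99.70 / 8.3 = 12.012 °C ≈ 12.0 °C.

12.0 °C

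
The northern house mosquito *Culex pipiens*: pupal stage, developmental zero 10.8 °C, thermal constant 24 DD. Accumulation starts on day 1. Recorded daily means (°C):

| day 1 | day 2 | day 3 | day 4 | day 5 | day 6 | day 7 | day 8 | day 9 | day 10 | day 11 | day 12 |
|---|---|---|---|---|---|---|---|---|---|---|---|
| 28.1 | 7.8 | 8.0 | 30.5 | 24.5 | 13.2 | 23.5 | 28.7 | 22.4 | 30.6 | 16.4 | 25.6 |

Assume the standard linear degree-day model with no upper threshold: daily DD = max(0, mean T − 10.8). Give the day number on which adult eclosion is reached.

day 4

Daily DD above 10.8 °C: 17.3, 0.0, 0.0, 19.7, 13.7, 2.4, 12.7, 17.9, 11.6, 19.8, 5.6, 14.8.
Cumulative: 17.3, 17.3, 17.3, 37.0, 50.7, 53.1, 65.8, 83.7, 95.3, 115.1, 120.7, 135.5.
The total first reaches 24 DD on day 4.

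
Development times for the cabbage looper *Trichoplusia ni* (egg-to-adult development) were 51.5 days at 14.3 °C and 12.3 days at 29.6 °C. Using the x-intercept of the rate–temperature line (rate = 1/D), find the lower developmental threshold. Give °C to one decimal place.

Equal thermal constants: D₁(T₁ − T_b) = D₂(T₂ − T_b).
51.5·(14.3 − T_b) = 12.3·(29.6 − T_b)
T_b = (51.5·14.3 − 12.3·29.6) / (51.5 − 12.3) = 372.37 / 39.2 = 9.499 °C ≈ 9.5 °C.

9.5 °C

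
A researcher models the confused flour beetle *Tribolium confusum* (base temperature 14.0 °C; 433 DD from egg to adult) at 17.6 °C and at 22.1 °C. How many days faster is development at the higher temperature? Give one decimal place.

At 17.6 °C: 433 / (17.6 − 14.0) = 433 / 3.6 = 120.278 d.
At 22.1 °C: 433 / (22.1 − 14.0) = 433 / 8.1 = 53.457 d.
Difference = |120.278 − 53.457| = 66.821 ≈ 66.8 days.

66.8 days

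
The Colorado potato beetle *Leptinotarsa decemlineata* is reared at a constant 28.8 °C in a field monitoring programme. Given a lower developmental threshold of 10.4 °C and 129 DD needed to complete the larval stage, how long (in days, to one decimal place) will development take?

Daily accumulation = 28.8 − 10.4 = 18.4 DD/day.
Duration = 129 / 18.4 = 7.011 ≈ 7.0 days.

7.0 days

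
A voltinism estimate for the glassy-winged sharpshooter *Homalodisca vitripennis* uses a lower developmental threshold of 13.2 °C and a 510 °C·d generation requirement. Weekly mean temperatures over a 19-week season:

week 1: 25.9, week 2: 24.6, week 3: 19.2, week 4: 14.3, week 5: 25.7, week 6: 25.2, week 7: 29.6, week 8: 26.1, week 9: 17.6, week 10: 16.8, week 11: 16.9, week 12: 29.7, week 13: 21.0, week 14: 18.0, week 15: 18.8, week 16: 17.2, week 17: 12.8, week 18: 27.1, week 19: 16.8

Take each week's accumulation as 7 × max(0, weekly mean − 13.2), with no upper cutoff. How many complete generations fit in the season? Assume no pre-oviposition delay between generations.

2 generations

Weekly DD (7 × max(0, T̄ − 13.2)): 88.9, 79.8, 42.0, 7.7, 87.5, 84.0, 114.8, 90.3, 30.8, 25.2, 25.9, 115.5, 54.6, 33.6, 39.2, 28.0, 0.0, 97.3, 25.2.
Season total = 1070.3 DD.
Complete generations = ⌊1070.3 / 510⌋ = 2.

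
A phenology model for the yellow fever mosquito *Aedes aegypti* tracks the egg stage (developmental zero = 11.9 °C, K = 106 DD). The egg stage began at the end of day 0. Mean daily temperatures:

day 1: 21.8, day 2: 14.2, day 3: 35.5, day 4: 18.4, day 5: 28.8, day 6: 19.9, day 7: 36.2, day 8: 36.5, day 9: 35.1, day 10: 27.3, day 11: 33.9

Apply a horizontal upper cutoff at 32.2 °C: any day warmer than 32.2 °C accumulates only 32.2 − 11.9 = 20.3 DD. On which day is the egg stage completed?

day 9

Daily DD above 11.9 °C (capped at 20.3): 9.9, 2.3, 20.3, 6.5, 16.9, 8.0, 20.3, 20.3, 20.3, 15.4, 20.3.
Cumulative: 9.9, 12.2, 32.5, 39.0, 55.9, 63.9, 84.2, 104.5, 124.8, 140.2, 160.5.
The total first reaches 106 DD on day 9.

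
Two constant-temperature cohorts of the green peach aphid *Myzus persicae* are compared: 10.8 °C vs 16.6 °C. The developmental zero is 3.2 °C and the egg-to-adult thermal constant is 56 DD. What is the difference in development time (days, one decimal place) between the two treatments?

At 10.8 °C: 56 / (10.8 − 3.2) = 56 / 7.6 = 7.368 d.
At 16.6 °C: 56 / (16.6 − 3.2) = 56 / 13.4 = 4.179 d.
Difference = |7.368 − 4.179| = 3.189 ≈ 3.2 days.

3.2 days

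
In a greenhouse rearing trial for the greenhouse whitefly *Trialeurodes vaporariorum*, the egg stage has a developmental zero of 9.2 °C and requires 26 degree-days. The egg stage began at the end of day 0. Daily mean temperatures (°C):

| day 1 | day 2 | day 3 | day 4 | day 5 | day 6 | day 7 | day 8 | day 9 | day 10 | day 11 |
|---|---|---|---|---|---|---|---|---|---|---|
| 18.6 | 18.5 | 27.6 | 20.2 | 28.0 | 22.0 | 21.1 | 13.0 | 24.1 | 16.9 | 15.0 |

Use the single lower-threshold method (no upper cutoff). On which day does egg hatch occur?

day 3

Daily DD above 9.2 °C: 9.4, 9.3, 18.4, 11.0, 18.8, 12.8, 11.9, 3.8, 14.9, 7.7, 5.8.
Cumulative: 9.4, 18.7, 37.1, 48.1, 66.9, 79.7, 91.6, 95.4, 110.3, 118.0, 123.8.
The total first reaches 26 DD on day 3.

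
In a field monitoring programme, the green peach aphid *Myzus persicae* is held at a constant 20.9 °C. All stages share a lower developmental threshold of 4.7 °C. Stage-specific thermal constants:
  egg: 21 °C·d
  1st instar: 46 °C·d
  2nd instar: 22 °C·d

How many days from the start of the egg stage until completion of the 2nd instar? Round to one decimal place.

5.5 days

Daily accumulation at 20.9 °C = 20.9 − 4.7 = 16.2 DD/day.
Total K = 21 + 46 + 22 = 89 DD.
Total duration = 89 / 16.2 = 5.494 ≈ 5.5 days.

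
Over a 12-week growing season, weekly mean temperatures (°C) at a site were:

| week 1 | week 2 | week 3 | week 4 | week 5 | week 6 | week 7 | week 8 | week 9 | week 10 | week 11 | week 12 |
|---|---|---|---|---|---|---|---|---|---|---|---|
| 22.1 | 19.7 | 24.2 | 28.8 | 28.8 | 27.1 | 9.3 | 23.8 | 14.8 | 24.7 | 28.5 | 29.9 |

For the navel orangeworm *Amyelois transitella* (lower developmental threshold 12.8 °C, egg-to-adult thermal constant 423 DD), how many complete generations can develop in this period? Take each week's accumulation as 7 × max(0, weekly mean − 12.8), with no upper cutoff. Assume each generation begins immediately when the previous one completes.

2 generations

Weekly DD (7 × max(0, T̄ − 12.8)): 65.1, 48.3, 79.8, 112.0, 112.0, 100.1, 0.0, 77.0, 14.0, 83.3, 109.9, 119.7.
Season total = 921.2 DD.
Complete generations = ⌊921.2 / 423⌋ = 2.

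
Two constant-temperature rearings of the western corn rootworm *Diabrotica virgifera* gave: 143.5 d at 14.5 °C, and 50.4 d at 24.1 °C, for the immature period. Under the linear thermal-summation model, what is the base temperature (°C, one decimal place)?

9.3 °C

Equal thermal constants: D₁(T₁ − T_b) = D₂(T₂ − T_b).
143.5·(14.5 − T_b) = 50.4·(24.1 − T_b)
T_b = (143.5·14.5 − 50.4·24.1) / (143.5 − 50.4) = 866.11 / 93.1 = 9.303 °C ≈ 9.3 °C.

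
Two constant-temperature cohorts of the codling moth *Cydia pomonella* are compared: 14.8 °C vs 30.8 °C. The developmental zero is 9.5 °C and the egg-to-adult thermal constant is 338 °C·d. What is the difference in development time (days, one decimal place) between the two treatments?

47.9 days

At 14.8 °C: 338 / (14.8 − 9.5) = 338 / 5.3 = 63.774 d.
At 30.8 °C: 338 / (30.8 − 9.5) = 338 / 21.3 = 15.869 d.
Difference = |63.774 − 15.869| = 47.905 ≈ 47.9 days.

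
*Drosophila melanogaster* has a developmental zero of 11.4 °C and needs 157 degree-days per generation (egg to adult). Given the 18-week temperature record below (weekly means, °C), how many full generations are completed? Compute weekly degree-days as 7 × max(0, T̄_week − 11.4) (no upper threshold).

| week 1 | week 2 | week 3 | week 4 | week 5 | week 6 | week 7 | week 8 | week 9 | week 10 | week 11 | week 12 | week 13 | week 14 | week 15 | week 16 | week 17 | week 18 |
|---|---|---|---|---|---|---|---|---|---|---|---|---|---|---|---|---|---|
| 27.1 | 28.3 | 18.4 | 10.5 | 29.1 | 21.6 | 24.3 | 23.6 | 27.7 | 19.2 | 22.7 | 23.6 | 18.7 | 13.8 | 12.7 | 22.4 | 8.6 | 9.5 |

7 generations

Weekly DD (7 × max(0, T̄ − 11.4)): 109.9, 118.3, 49.0, 0.0, 123.9, 71.4, 90.3, 85.4, 114.1, 54.6, 79.1, 85.4, 51.1, 16.8, 9.1, 77.0, 0.0, 0.0.
Season total = 1135.4 DD.
Complete generations = ⌊1135.4 / 157⌋ = 7.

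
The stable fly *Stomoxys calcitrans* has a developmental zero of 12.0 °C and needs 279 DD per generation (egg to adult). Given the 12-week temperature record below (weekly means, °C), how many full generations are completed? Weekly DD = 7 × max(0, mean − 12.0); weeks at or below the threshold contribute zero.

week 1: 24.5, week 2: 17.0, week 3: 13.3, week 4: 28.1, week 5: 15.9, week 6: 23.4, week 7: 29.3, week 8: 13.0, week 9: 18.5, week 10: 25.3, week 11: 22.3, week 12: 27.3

2 generations

Weekly DD (7 × max(0, T̄ − 12.0)): 87.5, 35.0, 9.1, 112.7, 27.3, 79.8, 121.1, 7.0, 45.5, 93.1, 72.1, 107.1.
Season total = 797.3 DD.
Complete generations = ⌊797.3 / 279⌋ = 2.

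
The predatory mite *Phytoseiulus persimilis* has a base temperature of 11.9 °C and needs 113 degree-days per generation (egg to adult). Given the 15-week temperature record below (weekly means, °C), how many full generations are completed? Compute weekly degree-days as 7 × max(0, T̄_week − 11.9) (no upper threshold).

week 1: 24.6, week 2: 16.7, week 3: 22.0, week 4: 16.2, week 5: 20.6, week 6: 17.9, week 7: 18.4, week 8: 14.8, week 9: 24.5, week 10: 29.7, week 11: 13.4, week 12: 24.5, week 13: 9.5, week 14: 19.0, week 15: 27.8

Weekly DD (7 × max(0, T̄ − 11.9)): 88.9, 33.6, 70.7, 30.1, 60.9, 42.0, 45.5, 20.3, 88.2, 124.6, 10.5, 88.2, 0.0, 49.7, 111.3.
Season total = 864.5 DD.
Complete generations = ⌊864.5 / 113⌋ = 7.

7 generations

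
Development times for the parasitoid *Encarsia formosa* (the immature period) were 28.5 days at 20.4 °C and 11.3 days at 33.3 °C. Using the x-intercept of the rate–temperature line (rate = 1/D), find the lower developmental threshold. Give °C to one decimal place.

11.9 °C

Linear rate model ⇒ the product D·(T − T_b) is constant across temperatures.
28.5·(20.4 − T_b) = 11.3·(33.3 − T_b)
T_b = (28.5·20.4 − 11.3·33.3) / (28.5 − 11.3) = 205.11 / 17.2 = 11.925 °C ≈ 11.9 °C.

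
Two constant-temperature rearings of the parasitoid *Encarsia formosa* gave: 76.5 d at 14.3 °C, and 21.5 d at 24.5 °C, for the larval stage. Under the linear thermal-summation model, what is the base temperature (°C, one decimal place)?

Equal thermal constants: D₁(T₁ − T_b) = D₂(T₂ − T_b).
76.5·(14.3 − T_b) = 21.5·(24.5 − T_b)
T_b = (76.5·14.3 − 21.5·24.5) / (76.5 − 21.5) = 567.20 / 55.0 = 10.313 °C ≈ 10.3 °C.

10.3 °C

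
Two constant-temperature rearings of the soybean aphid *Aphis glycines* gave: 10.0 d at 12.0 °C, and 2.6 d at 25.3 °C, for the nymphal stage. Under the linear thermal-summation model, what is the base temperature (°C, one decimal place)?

Equal thermal constants: D₁(T₁ − T_b) = D₂(T₂ − T_b).
10.0·(12.0 − T_b) = 2.6·(25.3 − T_b)
T_b = (10.0·12.0 − 2.6·25.3) / (10.0 − 2.6) = 54.22 / 7.4 = 7.327 °C ≈ 7.3 °C.

7.3 °C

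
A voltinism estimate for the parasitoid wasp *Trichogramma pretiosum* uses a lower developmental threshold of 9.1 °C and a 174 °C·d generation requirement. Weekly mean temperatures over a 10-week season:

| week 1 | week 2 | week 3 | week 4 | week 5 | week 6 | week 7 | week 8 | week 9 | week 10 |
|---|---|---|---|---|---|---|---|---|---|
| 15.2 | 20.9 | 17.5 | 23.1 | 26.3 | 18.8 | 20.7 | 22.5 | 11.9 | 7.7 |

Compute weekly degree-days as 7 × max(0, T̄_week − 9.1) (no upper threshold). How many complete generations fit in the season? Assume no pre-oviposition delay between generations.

3 generations

Weekly DD (7 × max(0, T̄ − 9.1)): 42.7, 82.6, 58.8, 98.0, 120.4, 67.9, 81.2, 93.8, 19.6, 0.0.
Season total = 665.0 DD.
Complete generations = ⌊665.0 / 174⌋ = 3.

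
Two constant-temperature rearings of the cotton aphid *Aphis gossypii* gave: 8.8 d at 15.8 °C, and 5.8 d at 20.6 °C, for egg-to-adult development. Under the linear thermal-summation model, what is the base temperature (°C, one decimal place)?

6.5 °C

Equal thermal constants: D₁(T₁ − T_b) = D₂(T₂ − T_b).
8.8·(15.8 − T_b) = 5.8·(20.6 − T_b)
T_b = (8.8·15.8 − 5.8·20.6) / (8.8 − 5.8) = 19.56 / 3.0 = 6.520 °C ≈ 6.5 °C.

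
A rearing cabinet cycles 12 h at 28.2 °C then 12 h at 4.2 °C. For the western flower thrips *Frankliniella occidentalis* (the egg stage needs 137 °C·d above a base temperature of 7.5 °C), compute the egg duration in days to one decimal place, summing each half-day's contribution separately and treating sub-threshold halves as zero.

13.2 days

Day half: max(0, 28.2 − 7.5) × 0.5 = 20.7 × 0.5 = 10.35 DD.
Night half: max(0, 4.2 − 7.5) × 0.5 = 0.0 × 0.5 = 0.00 DD.
Per 24 h: 10.35 DD/day.
Duration = 137 / 10.35 = 13.237 ≈ 13.2 days.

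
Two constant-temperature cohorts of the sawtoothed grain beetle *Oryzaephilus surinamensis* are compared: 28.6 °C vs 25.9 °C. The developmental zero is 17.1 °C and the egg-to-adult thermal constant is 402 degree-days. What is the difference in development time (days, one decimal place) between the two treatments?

10.7 days

At 28.6 °C: 402 / (28.6 − 17.1) = 402 / 11.5 = 34.957 d.
At 25.9 °C: 402 / (25.9 − 17.1) = 402 / 8.8 = 45.682 d.
Difference = |34.957 − 45.682| = 10.725 ≈ 10.7 days.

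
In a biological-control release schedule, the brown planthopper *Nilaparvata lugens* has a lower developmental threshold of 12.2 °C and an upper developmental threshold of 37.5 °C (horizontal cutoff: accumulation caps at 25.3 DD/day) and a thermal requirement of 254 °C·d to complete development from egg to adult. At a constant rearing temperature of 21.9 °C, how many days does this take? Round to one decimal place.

26.2 days

Daily accumulation = 21.9 − 12.2 = 9.7 DD/day.
Duration = 254 / 9.7 = 26.186 ≈ 26.2 days.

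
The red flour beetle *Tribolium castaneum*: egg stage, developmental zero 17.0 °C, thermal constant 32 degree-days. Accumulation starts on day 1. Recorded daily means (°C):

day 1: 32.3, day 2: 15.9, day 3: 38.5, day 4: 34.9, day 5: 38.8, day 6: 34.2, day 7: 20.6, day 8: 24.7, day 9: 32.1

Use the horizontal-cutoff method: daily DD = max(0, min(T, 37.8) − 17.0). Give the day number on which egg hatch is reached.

Daily DD above 17.0 °C (capped at 20.8): 15.3, 0.0, 20.8, 17.9, 20.8, 17.2, 3.6, 7.7, 15.1.
Cumulative: 15.3, 15.3, 36.1, 54.0, 74.8, 92.0, 95.6, 103.3, 118.4.
The total first reaches 32 DD on day 3.

day 3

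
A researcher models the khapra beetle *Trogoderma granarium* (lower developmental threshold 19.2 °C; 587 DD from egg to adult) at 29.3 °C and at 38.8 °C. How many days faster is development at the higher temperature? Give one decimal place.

28.2 days

At 29.3 °C: 587 / (29.3 − 19.2) = 587 / 10.1 = 58.119 d.
At 38.8 °C: 587 / (38.8 − 19.2) = 587 / 19.6 = 29.949 d.
Difference = |58.119 − 29.949| = 28.170 ≈ 28.2 days.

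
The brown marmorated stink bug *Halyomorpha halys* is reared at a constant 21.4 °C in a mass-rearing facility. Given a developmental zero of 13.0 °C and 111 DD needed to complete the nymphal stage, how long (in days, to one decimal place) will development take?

Daily accumulation = 21.4 − 13.0 = 8.4 DD/day.
Duration = 111 / 8.4 = 13.214 ≈ 13.2 days.

13.2 days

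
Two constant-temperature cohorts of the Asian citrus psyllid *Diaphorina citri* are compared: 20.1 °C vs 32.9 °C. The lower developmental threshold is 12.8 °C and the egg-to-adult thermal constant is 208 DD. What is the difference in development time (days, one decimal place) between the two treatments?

18.1 days

At 20.1 °C: 208 / (20.1 − 12.8) = 208 / 7.3 = 28.493 d.
At 32.9 °C: 208 / (32.9 − 12.8) = 208 / 20.1 = 10.348 d.
Difference = |28.493 − 10.348| = 18.145 ≈ 18.1 days.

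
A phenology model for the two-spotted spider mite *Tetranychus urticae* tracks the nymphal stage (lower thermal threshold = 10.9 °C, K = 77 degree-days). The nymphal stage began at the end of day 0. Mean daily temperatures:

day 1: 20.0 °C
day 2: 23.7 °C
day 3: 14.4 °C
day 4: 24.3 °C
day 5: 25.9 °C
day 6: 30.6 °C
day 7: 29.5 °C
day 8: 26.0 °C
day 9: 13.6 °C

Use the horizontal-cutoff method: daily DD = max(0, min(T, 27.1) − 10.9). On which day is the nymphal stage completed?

day 7

Daily DD above 10.9 °C (capped at 16.2): 9.1, 12.8, 3.5, 13.4, 15.0, 16.2, 16.2, 15.1, 2.7.
Cumulative: 9.1, 21.9, 25.4, 38.8, 53.8, 70.0, 86.2, 101.3, 104.0.
The total first reaches 77 DD on day 7.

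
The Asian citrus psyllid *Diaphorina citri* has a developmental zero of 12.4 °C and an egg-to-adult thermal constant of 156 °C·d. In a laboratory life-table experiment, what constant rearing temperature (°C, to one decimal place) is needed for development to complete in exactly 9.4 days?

29.0 °C

Required daily accumulation = 156 / 9.4 = 16.596 DD/day.
T = T_base + 16.596 = 12.4 + 16.596 = 28.996 ≈ 29.0 °C.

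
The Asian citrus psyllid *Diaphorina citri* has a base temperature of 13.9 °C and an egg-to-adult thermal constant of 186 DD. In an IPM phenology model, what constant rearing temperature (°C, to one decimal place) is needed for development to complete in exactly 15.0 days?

26.3 °C

Required daily accumulation = 186 / 15.0 = 12.400 DD/day.
T = T_base + 12.400 = 13.9 + 12.400 = 26.300 ≈ 26.3 °C.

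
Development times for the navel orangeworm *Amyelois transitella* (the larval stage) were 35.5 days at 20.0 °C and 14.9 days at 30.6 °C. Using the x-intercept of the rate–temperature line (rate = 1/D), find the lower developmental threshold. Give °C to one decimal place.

Linear rate model ⇒ the product D·(T − T_b) is constant across temperatures.
35.5·(20.0 − T_b) = 14.9·(30.6 − T_b)
T_b = (35.5·20.0 − 14.9·30.6) / (35.5 − 14.9) = 254.06 / 20.6 = 12.333 °C ≈ 12.3 °C.

12.3 °C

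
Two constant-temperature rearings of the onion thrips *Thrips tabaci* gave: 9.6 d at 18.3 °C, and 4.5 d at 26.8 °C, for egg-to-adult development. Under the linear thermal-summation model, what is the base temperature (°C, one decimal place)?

10.8 °C

Linear rate model ⇒ the product D·(T − T_b) is constant across temperatures.
9.6·(18.3 − T_b) = 4.5·(26.8 − T_b)
T_b = (9.6·18.3 − 4.5·26.8) / (9.6 − 4.5) = 55.08 / 5.1 = 10.800 °C ≈ 10.8 °C.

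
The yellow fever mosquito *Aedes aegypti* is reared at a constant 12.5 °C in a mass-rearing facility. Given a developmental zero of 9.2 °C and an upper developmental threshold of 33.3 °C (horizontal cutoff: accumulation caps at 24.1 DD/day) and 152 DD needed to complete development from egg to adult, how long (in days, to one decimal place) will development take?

46.1 days

Daily accumulation = 12.5 − 9.2 = 3.3 DD/day.
Duration = 152 / 3.3 = 46.061 ≈ 46.1 days.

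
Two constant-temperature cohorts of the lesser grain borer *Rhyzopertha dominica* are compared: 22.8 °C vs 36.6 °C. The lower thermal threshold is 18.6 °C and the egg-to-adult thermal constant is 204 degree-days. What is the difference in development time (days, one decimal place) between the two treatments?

37.2 days

At 22.8 °C: 204 / (22.8 − 18.6) = 204 / 4.2 = 48.571 d.
At 36.6 °C: 204 / (36.6 − 18.6) = 204 / 18.0 = 11.333 d.
Difference = |48.571 − 11.333| = 37.238 ≈ 37.2 days.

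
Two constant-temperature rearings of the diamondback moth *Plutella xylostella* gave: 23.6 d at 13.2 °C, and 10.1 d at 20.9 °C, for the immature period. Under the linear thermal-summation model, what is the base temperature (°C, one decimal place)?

7.4 °C

Linear rate model ⇒ the product D·(T − T_b) is constant across temperatures.
23.6·(13.2 − T_b) = 10.1·(20.9 − T_b)
T_b = (23.6·13.2 − 10.1·20.9) / (23.6 − 10.1) = 100.43 / 13.5 = 7.439 °C ≈ 7.4 °C.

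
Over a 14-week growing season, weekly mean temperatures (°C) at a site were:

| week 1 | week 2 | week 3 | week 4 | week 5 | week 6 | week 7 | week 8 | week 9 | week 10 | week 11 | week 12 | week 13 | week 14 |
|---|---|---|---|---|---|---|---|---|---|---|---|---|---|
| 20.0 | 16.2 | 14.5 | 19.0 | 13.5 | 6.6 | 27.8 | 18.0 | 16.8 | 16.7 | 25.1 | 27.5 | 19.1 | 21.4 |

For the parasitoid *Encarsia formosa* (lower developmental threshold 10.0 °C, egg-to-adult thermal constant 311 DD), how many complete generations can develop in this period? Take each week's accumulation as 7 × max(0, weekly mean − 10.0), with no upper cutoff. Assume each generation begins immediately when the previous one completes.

2 generations

Weekly DD (7 × max(0, T̄ − 10.0)): 70.0, 43.4, 31.5, 63.0, 24.5, 0.0, 124.6, 56.0, 47.6, 46.9, 105.7, 122.5, 63.7, 79.8.
Season total = 879.2 DD.
Complete generations = ⌊879.2 / 311⌋ = 2.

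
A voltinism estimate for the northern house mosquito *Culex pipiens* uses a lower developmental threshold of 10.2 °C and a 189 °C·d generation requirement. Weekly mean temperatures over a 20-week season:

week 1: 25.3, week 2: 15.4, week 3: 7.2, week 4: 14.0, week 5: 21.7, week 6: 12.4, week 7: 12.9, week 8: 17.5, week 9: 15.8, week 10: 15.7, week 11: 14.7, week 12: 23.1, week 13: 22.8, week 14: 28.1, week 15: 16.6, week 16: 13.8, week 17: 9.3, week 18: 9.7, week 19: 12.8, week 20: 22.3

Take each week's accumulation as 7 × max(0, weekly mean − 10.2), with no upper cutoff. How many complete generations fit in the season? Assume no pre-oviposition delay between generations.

Weekly DD (7 × max(0, T̄ − 10.2)): 105.7, 36.4, 0.0, 26.6, 80.5, 15.4, 18.9, 51.1, 39.2, 38.5, 31.5, 90.3, 88.2, 125.3, 44.8, 25.2, 0.0, 0.0, 18.2, 84.7.
Season total = 920.5 DD.
Complete generations = ⌊920.5 / 189⌋ = 4.

4 generations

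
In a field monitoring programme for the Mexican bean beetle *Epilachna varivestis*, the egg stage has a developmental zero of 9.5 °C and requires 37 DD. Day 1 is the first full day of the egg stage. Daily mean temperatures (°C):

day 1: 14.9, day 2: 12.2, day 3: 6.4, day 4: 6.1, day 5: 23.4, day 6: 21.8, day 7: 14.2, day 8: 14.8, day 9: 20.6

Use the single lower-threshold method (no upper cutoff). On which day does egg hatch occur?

Daily DD above 9.5 °C: 5.4, 2.7, 0.0, 0.0, 13.9, 12.3, 4.7, 5.3, 11.1.
Cumulative: 5.4, 8.1, 8.1, 8.1, 22.0, 34.3, 39.0, 44.3, 55.4.
The total first reaches 37 DD on day 7.

day 7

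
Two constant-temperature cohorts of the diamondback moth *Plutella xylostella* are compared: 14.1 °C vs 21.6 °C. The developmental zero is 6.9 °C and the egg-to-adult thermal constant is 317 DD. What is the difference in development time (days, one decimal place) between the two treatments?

At 14.1 °C: 317 / (14.1 − 6.9) = 317 / 7.2 = 44.028 d.
At 21.6 °C: 317 / (21.6 − 6.9) = 317 / 14.7 = 21.565 d.
Difference = |44.028 − 21.565| = 22.463 ≈ 22.5 days.

22.5 days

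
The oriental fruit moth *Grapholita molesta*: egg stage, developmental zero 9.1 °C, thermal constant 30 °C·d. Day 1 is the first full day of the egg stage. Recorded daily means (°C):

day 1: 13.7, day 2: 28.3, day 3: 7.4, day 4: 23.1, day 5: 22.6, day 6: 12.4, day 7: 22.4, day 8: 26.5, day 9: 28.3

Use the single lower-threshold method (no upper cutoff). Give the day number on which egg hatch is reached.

Daily DD above 9.1 °C: 4.6, 19.2, 0.0, 14.0, 13.5, 3.3, 13.3, 17.4, 19.2.
Cumulative: 4.6, 23.8, 23.8, 37.8, 51.3, 54.6, 67.9, 85.3, 104.5.
The total first reaches 30 DD on day 4.

day 4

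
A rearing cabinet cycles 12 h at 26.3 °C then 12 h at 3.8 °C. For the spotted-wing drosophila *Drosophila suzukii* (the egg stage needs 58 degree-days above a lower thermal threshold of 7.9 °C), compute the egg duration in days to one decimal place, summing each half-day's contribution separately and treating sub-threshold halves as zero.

6.3 days

Day half: max(0, 26.3 − 7.9) × 0.5 = 18.4 × 0.5 = 9.20 DD.
Night half: max(0, 3.8 − 7.9) × 0.5 = 0.0 × 0.5 = 0.00 DD.
Per 24 h: 9.20 DD/day.
Duration = 58 / 9.20 = 6.304 ≈ 6.3 days.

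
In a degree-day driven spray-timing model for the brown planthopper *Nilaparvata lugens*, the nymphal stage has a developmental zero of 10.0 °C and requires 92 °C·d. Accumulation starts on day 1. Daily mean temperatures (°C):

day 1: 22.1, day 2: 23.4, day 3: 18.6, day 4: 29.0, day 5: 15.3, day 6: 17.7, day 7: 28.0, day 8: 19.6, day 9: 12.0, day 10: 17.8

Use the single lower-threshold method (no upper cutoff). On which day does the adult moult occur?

Daily DD above 10.0 °C: 12.1, 13.4, 8.6, 19.0, 5.3, 7.7, 18.0, 9.6, 2.0, 7.8.
Cumulative: 12.1, 25.5, 34.1, 53.1, 58.4, 66.1, 84.1, 93.7, 95.7, 103.5.
The total first reaches 92 DD on day 8.

day 8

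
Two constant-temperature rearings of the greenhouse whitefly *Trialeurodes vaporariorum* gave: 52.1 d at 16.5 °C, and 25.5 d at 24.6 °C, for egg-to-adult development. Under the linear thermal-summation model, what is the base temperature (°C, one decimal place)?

8.7 °C

Linear rate model ⇒ the product D·(T − T_b) is constant across temperatures.
52.1·(16.5 − T_b) = 25.5·(24.6 − T_b)
T_b = (52.1·16.5 − 25.5·24.6) / (52.1 − 25.5) = 232.35 / 26.6 = 8.735 °C ≈ 8.7 °C.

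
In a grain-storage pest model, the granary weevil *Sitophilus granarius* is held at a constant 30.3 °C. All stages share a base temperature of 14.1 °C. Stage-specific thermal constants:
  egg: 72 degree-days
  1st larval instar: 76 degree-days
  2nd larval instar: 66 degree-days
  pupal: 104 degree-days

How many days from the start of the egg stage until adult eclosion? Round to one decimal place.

19.6 days

Daily accumulation at 30.3 °C = 30.3 − 14.1 = 16.2 DD/day.
Total K = 72 + 76 + 66 + 104 = 318 DD.
Total duration = 318 / 16.2 = 19.630 ≈ 19.6 days.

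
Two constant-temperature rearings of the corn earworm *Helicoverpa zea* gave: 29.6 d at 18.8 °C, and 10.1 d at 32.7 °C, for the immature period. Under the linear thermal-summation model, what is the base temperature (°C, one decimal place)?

Under the model K = D·(T − T_b), so D₁·(T₁ − T_b) = D₂·(T₂ − T_b).
29.6·(18.8 − T_b) = 10.1·(32.7 − T_b)
T_b = (29.6·18.8 − 10.1·32.7) / (29.6 − 10.1) = 226.21 / 19.5 = 11.601 °C ≈ 11.6 °C.

11.6 °C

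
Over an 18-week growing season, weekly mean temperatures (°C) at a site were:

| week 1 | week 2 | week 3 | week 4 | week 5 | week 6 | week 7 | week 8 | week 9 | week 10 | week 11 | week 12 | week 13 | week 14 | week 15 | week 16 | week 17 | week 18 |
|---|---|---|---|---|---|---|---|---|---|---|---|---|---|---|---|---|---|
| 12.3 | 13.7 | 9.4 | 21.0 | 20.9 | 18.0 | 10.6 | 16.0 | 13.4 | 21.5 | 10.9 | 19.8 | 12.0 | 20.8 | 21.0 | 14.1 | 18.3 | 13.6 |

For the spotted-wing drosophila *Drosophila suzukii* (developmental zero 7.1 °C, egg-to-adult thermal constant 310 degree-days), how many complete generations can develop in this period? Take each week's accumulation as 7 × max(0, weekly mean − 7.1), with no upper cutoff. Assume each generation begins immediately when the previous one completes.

3 generations

Weekly DD (7 × max(0, T̄ − 7.1)): 36.4, 46.2, 16.1, 97.3, 96.6, 76.3, 24.5, 62.3, 44.1, 100.8, 26.6, 88.9, 34.3, 95.9, 97.3, 49.0, 78.4, 45.5.
Season total = 1116.5 DD.
Complete generations = ⌊1116.5 / 310⌋ = 3.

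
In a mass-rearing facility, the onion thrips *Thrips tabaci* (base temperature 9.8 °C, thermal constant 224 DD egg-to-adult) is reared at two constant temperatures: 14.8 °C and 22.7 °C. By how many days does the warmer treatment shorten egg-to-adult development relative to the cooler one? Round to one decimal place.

27.4 days

At 14.8 °C: 224 / (14.8 − 9.8) = 224 / 5.0 = 44.800 d.
At 22.7 °C: 224 / (22.7 − 9.8) = 224 / 12.9 = 17.364 d.
Difference = |44.800 − 17.364| = 27.436 ≈ 27.4 days.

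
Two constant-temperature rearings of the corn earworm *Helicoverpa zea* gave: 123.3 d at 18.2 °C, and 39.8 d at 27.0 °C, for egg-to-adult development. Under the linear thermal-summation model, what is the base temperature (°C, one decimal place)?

Linear rate model ⇒ the product D·(T − T_b) is constant across temperatures.
123.3·(18.2 − T_b) = 39.8·(27.0 − T_b)
T_b = (123.3·18.2 − 39.8·27.0) / (123.3 − 39.8) = 1169.46 / 83.5 = 14.006 °C ≈ 14.0 °C.

14.0 °C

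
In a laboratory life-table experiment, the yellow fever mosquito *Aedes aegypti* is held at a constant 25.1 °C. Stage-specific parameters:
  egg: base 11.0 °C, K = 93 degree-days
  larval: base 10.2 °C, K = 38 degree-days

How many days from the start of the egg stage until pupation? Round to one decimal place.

egg: 93 / (25.1 − 11.0) = 93 / 14.1 = 6.596 d.
larval: 38 / (25.1 − 10.2) = 38 / 14.9 = 2.550 d.
Sum = 9.146 ≈ 9.1 days.

9.1 days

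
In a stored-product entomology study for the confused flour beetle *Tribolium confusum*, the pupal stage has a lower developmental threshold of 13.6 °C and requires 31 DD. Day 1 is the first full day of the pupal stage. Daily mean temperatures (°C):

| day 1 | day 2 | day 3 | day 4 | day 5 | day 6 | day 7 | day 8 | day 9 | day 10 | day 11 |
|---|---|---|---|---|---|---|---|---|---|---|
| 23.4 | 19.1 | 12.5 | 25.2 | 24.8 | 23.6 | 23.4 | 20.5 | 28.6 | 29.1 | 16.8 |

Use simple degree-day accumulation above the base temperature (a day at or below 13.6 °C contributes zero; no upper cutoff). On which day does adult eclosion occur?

Daily DD above 13.6 °C: 9.8, 5.5, 0.0, 11.6, 11.2, 10.0, 9.8, 6.9, 15.0, 15.5, 3.2.
Cumulative: 9.8, 15.3, 15.3, 26.9, 38.1, 48.1, 57.9, 64.8, 79.8, 95.3, 98.5.
The total first reaches 31 DD on day 5.

day 5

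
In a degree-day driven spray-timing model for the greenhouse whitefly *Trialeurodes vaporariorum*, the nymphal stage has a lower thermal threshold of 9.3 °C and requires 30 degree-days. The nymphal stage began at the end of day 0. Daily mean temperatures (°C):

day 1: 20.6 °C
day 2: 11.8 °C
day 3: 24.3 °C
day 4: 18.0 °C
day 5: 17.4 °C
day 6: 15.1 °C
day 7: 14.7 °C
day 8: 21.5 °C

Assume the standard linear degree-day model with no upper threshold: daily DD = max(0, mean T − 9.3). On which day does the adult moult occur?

day 4

Daily DD above 9.3 °C: 11.3, 2.5, 15.0, 8.7, 8.1, 5.8, 5.4, 12.2.
Cumulative: 11.3, 13.8, 28.8, 37.5, 45.6, 51.4, 56.8, 69.0.
The total first reaches 30 DD on day 4.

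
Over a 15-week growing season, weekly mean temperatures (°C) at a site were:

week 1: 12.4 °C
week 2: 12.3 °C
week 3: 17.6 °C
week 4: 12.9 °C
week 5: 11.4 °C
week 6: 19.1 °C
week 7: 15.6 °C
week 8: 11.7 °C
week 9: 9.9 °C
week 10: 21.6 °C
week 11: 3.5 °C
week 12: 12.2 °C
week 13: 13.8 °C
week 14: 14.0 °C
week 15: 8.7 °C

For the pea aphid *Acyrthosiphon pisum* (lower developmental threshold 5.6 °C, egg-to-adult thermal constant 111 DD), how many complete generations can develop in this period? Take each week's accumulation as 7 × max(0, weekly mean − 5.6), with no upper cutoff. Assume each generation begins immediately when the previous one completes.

Weekly DD (7 × max(0, T̄ − 5.6)): 47.6, 46.9, 84.0, 51.1, 40.6, 94.5, 70.0, 42.7, 30.1, 112.0, 0.0, 46.2, 57.4, 58.8, 21.7.
Season total = 803.6 DD.
Complete generations = ⌊803.6 / 111⌋ = 7.

7 generations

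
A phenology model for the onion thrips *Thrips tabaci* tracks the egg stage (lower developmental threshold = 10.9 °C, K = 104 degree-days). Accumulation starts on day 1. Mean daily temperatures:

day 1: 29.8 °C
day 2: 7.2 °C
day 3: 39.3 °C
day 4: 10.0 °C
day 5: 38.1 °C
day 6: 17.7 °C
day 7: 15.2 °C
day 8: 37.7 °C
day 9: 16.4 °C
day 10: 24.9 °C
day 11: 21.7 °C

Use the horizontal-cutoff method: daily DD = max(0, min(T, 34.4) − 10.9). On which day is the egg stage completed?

Daily DD above 10.9 °C (capped at 23.5): 18.9, 0.0, 23.5, 0.0, 23.5, 6.8, 4.3, 23.5, 5.5, 14.0, 10.8.
Cumulative: 18.9, 18.9, 42.4, 42.4, 65.9, 72.7, 77.0, 100.5, 106.0, 120.0, 130.8.
The total first reaches 104 DD on day 9.

day 9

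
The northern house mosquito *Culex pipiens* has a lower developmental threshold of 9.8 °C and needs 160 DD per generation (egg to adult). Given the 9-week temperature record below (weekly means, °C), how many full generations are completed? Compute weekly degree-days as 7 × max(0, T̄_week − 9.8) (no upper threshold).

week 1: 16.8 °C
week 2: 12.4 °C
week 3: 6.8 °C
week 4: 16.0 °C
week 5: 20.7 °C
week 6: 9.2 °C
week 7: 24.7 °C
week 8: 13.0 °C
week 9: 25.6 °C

Weekly DD (7 × max(0, T̄ − 9.8)): 49.0, 18.2, 0.0, 43.4, 76.3, 0.0, 104.3, 22.4, 110.6.
Season total = 424.2 DD.
Complete generations = ⌊424.2 / 160⌋ = 2.

2 generations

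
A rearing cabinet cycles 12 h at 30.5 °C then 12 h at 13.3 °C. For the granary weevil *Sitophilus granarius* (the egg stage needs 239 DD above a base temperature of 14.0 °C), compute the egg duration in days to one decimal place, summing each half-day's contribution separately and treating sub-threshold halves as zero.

Day half: max(0, 30.5 − 14.0) × 0.5 = 16.5 × 0.5 = 8.25 DD.
Night half: max(0, 13.3 − 14.0) × 0.5 = 0.0 × 0.5 = 0.00 DD.
Per 24 h: 8.25 DD/day.
Duration = 239 / 8.25 = 28.970 ≈ 29.0 days.

29.0 days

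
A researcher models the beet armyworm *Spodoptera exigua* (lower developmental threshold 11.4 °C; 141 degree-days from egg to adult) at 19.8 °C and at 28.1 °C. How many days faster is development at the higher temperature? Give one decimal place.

8.3 days

At 19.8 °C: 141 / (19.8 − 11.4) = 141 / 8.4 = 16.786 d.
At 28.1 °C: 141 / (28.1 − 11.4) = 141 / 16.7 = 8.443 d.
Difference = |16.786 − 8.443| = 8.343 ≈ 8.3 days.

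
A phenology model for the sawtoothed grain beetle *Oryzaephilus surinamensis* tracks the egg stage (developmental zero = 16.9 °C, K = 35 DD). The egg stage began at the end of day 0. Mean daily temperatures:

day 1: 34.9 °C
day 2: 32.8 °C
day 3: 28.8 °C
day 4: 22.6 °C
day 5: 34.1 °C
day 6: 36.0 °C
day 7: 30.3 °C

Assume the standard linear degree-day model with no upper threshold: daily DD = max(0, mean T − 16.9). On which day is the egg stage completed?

day 3

Daily DD above 16.9 °C: 18.0, 15.9, 11.9, 5.7, 17.2, 19.1, 13.4.
Cumulative: 18.0, 33.9, 45.8, 51.5, 68.7, 87.8, 101.2.
The total first reaches 35 DD on day 3.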